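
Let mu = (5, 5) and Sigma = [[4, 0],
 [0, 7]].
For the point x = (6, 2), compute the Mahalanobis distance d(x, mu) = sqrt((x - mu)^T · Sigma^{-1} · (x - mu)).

Step 1 — centre the observation: (x - mu) = (1, -3).

Step 2 — invert Sigma. det(Sigma) = 4·7 - (0)² = 28.
  Sigma^{-1} = (1/det) · [[d, -b], [-b, a]] = [[0.25, 0],
 [0, 0.1429]].

Step 3 — form the quadratic (x - mu)^T · Sigma^{-1} · (x - mu):
  Sigma^{-1} · (x - mu) = (0.25, -0.4286).
  (x - mu)^T · [Sigma^{-1} · (x - mu)] = (1)·(0.25) + (-3)·(-0.4286) = 1.5357.

Step 4 — take square root: d = √(1.5357) ≈ 1.2392.

d(x, mu) = √(1.5357) ≈ 1.2392


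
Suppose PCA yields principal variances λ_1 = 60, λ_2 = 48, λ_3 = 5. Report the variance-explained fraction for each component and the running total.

Step 1 — total variance = trace(Sigma) = Σ λ_i = 60 + 48 + 5 = 113.

Step 2 — fraction explained by component i = λ_i / Σ λ:
  PC1: 60/113 = 0.531
  PC2: 48/113 = 0.4248
  PC3: 5/113 = 0.0442

Step 3 — cumulative fraction after k components = (λ_1 + ... + λ_k) / Σ λ:
  k = 1: 60/113 = 0.531
  k = 2: (60 + 48)/113 = 108/113 = 0.9558
  k = 3: (60 + 48 + 5)/113 = 113/113 = 1

Summary (fraction, with percent):

explained: PC1 0.531 (53.1%), PC2 0.4248 (42.48%), PC3 0.0442 (4.42%);  cumulative: 0.531, 0.9558, 1


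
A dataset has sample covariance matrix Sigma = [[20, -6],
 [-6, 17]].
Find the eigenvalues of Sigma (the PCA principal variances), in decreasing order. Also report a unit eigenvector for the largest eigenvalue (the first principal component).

Step 1 — characteristic polynomial of 2×2 Sigma:
  det(Sigma - λI) = λ² - trace · λ + det = 0.
  trace = 20 + 17 = 37, det = 20·17 - (-6)² = 304.
Step 2 — discriminant:
  Δ = trace² - 4·det = 1369 - 1216 = 153.
Step 3 — eigenvalues:
  λ = (trace ± √Δ)/2 = (37 ± 12.3693)/2,
  λ_1 = 24.6847,  λ_2 = 12.3153.

Step 4 — unit eigenvector for λ_1: solve (Sigma - λ_1 I)v = 0. First row:
  (20 - 24.6847)·v_x + (-6)·v_y = 0, i.e. (-4.6847)·v_x + (-6)·v_y = 0,
  so v ∝ (b, λ_1 - a) = (-6, 4.6847); multiply by -1 so the first entry is positive: u = (6, -4.6847).
  ||u|| = √((6)² + (-4.6847)²) = √(57.946) ≈ 7.6122,
  v_1 = u/||u|| ≈ (0.7882, -0.6154) (||v_1|| = 1).

λ_1 = 24.6847,  λ_2 = 12.3153;  v_1 ≈ (0.7882, -0.6154)


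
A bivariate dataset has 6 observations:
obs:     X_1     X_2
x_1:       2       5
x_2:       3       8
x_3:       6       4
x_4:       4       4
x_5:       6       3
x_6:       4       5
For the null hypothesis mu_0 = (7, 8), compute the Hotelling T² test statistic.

Step 1 — sample mean vector:
  mean(X_1) = (2 + 3 + 6 + 4 + 6 + 4) / 6 = 25/6 = 4.1667
  mean(X_2) = (5 + 8 + 4 + 4 + 3 + 5) / 6 = 29/6 = 4.8333
  x̄ = (4.1667, 4.8333),  deviation x̄ - mu_0 = (4.1667, 4.8333) - (7, 8) = (-2.8333, -3.1667).

Step 2 — sample covariance matrix, S[i,j] = (1/(n-1)) · Σ_k (x_{k,i} - mean_i) · (x_{k,j} - mean_j), divisor n-1 = 5:
  S[X_1,X_1] = ((-2.1667)·(-2.1667) + (-1.1667)·(-1.1667) + (1.8333)·(1.8333) + (-0.1667)·(-0.1667) + (1.8333)·(1.8333) + (-0.1667)·(-0.1667)) / 5 = 12.8333/5 = 2.5667
  S[X_1,X_2] = ((-2.1667)·(0.1667) + (-1.1667)·(3.1667) + (1.8333)·(-0.8333) + (-0.1667)·(-0.8333) + (1.8333)·(-1.8333) + (-0.1667)·(0.1667)) / 5 = -8.8333/5 = -1.7667
  S[X_2,X_2] = ((0.1667)·(0.1667) + (3.1667)·(3.1667) + (-0.8333)·(-0.8333) + (-0.8333)·(-0.8333) + (-1.8333)·(-1.8333) + (0.1667)·(0.1667)) / 5 = 14.8333/5 = 2.9667
  S = [[2.5667, -1.7667],
 [-1.7667, 2.9667]].

Step 3 — invert S. det(S) = 2.5667·2.9667 - (-1.7667)² = 4.4933.
  S^{-1} = (1/det) · [[d, -b], [-b, a]] = [[0.6602, 0.3932],
 [0.3932, 0.5712]].

Step 4 — quadratic form (x̄ - mu_0)^T · S^{-1} · (x̄ - mu_0):
  S^{-1} · (x̄ - mu_0) = (-3.1157, -2.9228),
  (x̄ - mu_0)^T · [...] = (-2.8333)·(-3.1157) + (-3.1667)·(-2.9228) = 18.0836.

Step 5 — scale by n: T² = 6 · 18.0836 = 108.5015.

T² ≈ 108.5015


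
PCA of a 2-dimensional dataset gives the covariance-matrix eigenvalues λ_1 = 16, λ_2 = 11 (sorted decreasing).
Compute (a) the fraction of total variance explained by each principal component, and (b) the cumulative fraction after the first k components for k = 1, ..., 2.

Step 1 — total variance = trace(Sigma) = Σ λ_i = 16 + 11 = 27.

Step 2 — fraction explained by component i = λ_i / Σ λ:
  PC1: 16/27 = 0.5926
  PC2: 11/27 = 0.4074

Step 3 — cumulative fraction after k components = (λ_1 + ... + λ_k) / Σ λ:
  k = 1: 16/27 = 0.5926
  k = 2: (16 + 11)/27 = 27/27 = 1

Summary (fraction, with percent):

explained: PC1 0.5926 (59.26%), PC2 0.4074 (40.74%);  cumulative: 0.5926, 1


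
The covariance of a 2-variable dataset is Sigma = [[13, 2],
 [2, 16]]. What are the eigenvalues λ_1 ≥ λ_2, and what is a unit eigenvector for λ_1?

Step 1 — characteristic polynomial of 2×2 Sigma:
  det(Sigma - λI) = λ² - trace · λ + det = 0.
  trace = 13 + 16 = 29, det = 13·16 - (2)² = 204.
Step 2 — discriminant:
  Δ = trace² - 4·det = 841 - 816 = 25.
Step 3 — eigenvalues:
  λ = (trace ± √Δ)/2 = (29 ± 5)/2,
  λ_1 = 17,  λ_2 = 12.

Step 4 — unit eigenvector for λ_1: solve (Sigma - λ_1 I)v = 0. First row:
  (13 - 17)·v_x + (2)·v_y = 0, i.e. (-4)·v_x + (2)·v_y = 0,
  so v ∝ (b, λ_1 - a) = (2, 4) = u.
  ||u|| = √((2)² + (4)²) = √(20) ≈ 4.4721,
  v_1 = u/||u|| ≈ (0.4472, 0.8944) (||v_1|| = 1).

λ_1 = 17,  λ_2 = 12;  v_1 ≈ (0.4472, 0.8944)


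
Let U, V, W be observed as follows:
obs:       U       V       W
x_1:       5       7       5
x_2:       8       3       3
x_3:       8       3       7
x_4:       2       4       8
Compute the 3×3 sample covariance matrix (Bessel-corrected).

Step 1 — column means:
  mean(U) = (5 + 8 + 8 + 2) / 4 = 23/4 = 5.75
  mean(V) = (7 + 3 + 3 + 4) / 4 = 17/4 = 4.25
  mean(W) = (5 + 3 + 7 + 8) / 4 = 23/4 = 5.75

Step 2 — sample covariance S[i,j] = (1/(n-1)) · Σ_k (x_{k,i} - mean_i) · (x_{k,j} - mean_j), with n-1 = 3.
  S[U,U] = ((-0.75)·(-0.75) + (2.25)·(2.25) + (2.25)·(2.25) + (-3.75)·(-3.75)) / 3 = 24.75/3 = 8.25
  S[U,V] = ((-0.75)·(2.75) + (2.25)·(-1.25) + (2.25)·(-1.25) + (-3.75)·(-0.25)) / 3 = -6.75/3 = -2.25
  S[U,W] = ((-0.75)·(-0.75) + (2.25)·(-2.75) + (2.25)·(1.25) + (-3.75)·(2.25)) / 3 = -11.25/3 = -3.75
  S[V,V] = ((2.75)·(2.75) + (-1.25)·(-1.25) + (-1.25)·(-1.25) + (-0.25)·(-0.25)) / 3 = 10.75/3 = 3.5833
  S[V,W] = ((2.75)·(-0.75) + (-1.25)·(-2.75) + (-1.25)·(1.25) + (-0.25)·(2.25)) / 3 = -0.75/3 = -0.25
  S[W,W] = ((-0.75)·(-0.75) + (-2.75)·(-2.75) + (1.25)·(1.25) + (2.25)·(2.25)) / 3 = 14.75/3 = 4.9167

S is symmetric (S[j,i] = S[i,j]). Assembling:

S = [[8.25, -2.25, -3.75],
 [-2.25, 3.5833, -0.25],
 [-3.75, -0.25, 4.9167]]


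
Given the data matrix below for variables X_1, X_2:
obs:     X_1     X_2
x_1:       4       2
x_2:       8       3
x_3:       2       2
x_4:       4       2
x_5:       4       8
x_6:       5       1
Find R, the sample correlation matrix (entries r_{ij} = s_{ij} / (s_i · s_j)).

Step 1 — column means:
  mean(X_1) = (4 + 8 + 2 + 4 + 4 + 5) / 6 = 27/6 = 4.5
  mean(X_2) = (2 + 3 + 2 + 2 + 8 + 1) / 6 = 18/6 = 3

Step 2 — sample variances and covariances s[i,j] = (1/(n-1)) · Σ_k (x_{k,i} - mean_i) · (x_{k,j} - mean_j), with n-1 = 5:
  s[X_1,X_1] = ((-0.5)·(-0.5) + (3.5)·(3.5) + (-2.5)·(-2.5) + (-0.5)·(-0.5) + (-0.5)·(-0.5) + (0.5)·(0.5)) / 5 = 19.5/5 = 3.9
  s[X_1,X_2] = ((-0.5)·(-1) + (3.5)·(0) + (-2.5)·(-1) + (-0.5)·(-1) + (-0.5)·(5) + (0.5)·(-2)) / 5 = 0/5 = 0
  s[X_2,X_2] = ((-1)·(-1) + (0)·(0) + (-1)·(-1) + (-1)·(-1) + (5)·(5) + (-2)·(-2)) / 5 = 32/5 = 6.4
  Sample standard deviations s_i = √(s[i,i]):
  s(X_1) = √(3.9) = 1.9748
  s(X_2) = √(6.4) = 2.5298

Step 3 — r_{ij} = s_{ij} / (s_i · s_j):
  r[X_1,X_1] = 1 (diagonal).
  r[X_1,X_2] = 0 / (1.9748 · 2.5298) = 0 / 4.996 = 0
  r[X_2,X_2] = 1 (diagonal).

R is symmetric with unit diagonal. Assembling:

R = [[1, 0],
 [0, 1]]


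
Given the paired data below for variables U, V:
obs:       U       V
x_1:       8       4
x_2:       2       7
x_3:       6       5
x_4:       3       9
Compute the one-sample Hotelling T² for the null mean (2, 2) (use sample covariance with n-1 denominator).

Step 1 — sample mean vector:
  mean(U) = (8 + 2 + 6 + 3) / 4 = 19/4 = 4.75
  mean(V) = (4 + 7 + 5 + 9) / 4 = 25/4 = 6.25
  x̄ = (4.75, 6.25),  deviation x̄ - mu_0 = (4.75, 6.25) - (2, 2) = (2.75, 4.25).

Step 2 — sample covariance matrix, S[i,j] = (1/(n-1)) · Σ_k (x_{k,i} - mean_i) · (x_{k,j} - mean_j), divisor n-1 = 3:
  S[U,U] = ((3.25)·(3.25) + (-2.75)·(-2.75) + (1.25)·(1.25) + (-1.75)·(-1.75)) / 3 = 22.75/3 = 7.5833
  S[U,V] = ((3.25)·(-2.25) + (-2.75)·(0.75) + (1.25)·(-1.25) + (-1.75)·(2.75)) / 3 = -15.75/3 = -5.25
  S[V,V] = ((-2.25)·(-2.25) + (0.75)·(0.75) + (-1.25)·(-1.25) + (2.75)·(2.75)) / 3 = 14.75/3 = 4.9167
  S = [[7.5833, -5.25],
 [-5.25, 4.9167]].

Step 3 — invert S. det(S) = 7.5833·4.9167 - (-5.25)² = 9.7222.
  S^{-1} = (1/det) · [[d, -b], [-b, a]] = [[0.5057, 0.54],
 [0.54, 0.78]].

Step 4 — quadratic form (x̄ - mu_0)^T · S^{-1} · (x̄ - mu_0):
  S^{-1} · (x̄ - mu_0) = (3.6857, 4.8),
  (x̄ - mu_0)^T · [...] = (2.75)·(3.6857) + (4.25)·(4.8) = 30.5357.

Step 5 — scale by n: T² = 4 · 30.5357 = 122.1429.

T² ≈ 122.1429


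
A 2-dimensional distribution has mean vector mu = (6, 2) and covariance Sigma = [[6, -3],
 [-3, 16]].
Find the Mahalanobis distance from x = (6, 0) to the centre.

Step 1 — centre the observation: (x - mu) = (0, -2).

Step 2 — invert Sigma. det(Sigma) = 6·16 - (-3)² = 87.
  Sigma^{-1} = (1/det) · [[d, -b], [-b, a]] = [[0.1839, 0.0345],
 [0.0345, 0.069]].

Step 3 — form the quadratic (x - mu)^T · Sigma^{-1} · (x - mu):
  Sigma^{-1} · (x - mu) = (-0.069, -0.1379).
  (x - mu)^T · [Sigma^{-1} · (x - mu)] = (0)·(-0.069) + (-2)·(-0.1379) = 0.2759.

Step 4 — take square root: d = √(0.2759) ≈ 0.5252.

d(x, mu) = √(0.2759) ≈ 0.5252


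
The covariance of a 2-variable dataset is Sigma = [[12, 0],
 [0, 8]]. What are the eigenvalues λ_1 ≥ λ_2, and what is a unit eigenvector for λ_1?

Step 1 — characteristic polynomial of 2×2 Sigma:
  det(Sigma - λI) = λ² - trace · λ + det = 0.
  trace = 12 + 8 = 20, det = 12·8 - (0)² = 96.
Step 2 — discriminant:
  Δ = trace² - 4·det = 400 - 384 = 16.
Step 3 — eigenvalues:
  λ = (trace ± √Δ)/2 = (20 ± 4)/2,
  λ_1 = 12,  λ_2 = 8.

Step 4 — unit eigenvector for λ_1: Sigma is diagonal, so its eigenvectors are the coordinate axes. λ_1 = 12 is the diagonal entry on the first coordinate axis, hence
  v_1 = (1, 0) (||v_1|| = 1).

λ_1 = 12,  λ_2 = 8;  v_1 ≈ (1, 0)


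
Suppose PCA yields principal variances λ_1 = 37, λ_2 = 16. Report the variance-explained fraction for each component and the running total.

Step 1 — total variance = trace(Sigma) = Σ λ_i = 37 + 16 = 53.

Step 2 — fraction explained by component i = λ_i / Σ λ:
  PC1: 37/53 = 0.6981
  PC2: 16/53 = 0.3019

Step 3 — cumulative fraction after k components = (λ_1 + ... + λ_k) / Σ λ:
  k = 1: 37/53 = 0.6981
  k = 2: (37 + 16)/53 = 53/53 = 1

Summary (fraction, with percent):

explained: PC1 0.6981 (69.81%), PC2 0.3019 (30.19%);  cumulative: 0.6981, 1


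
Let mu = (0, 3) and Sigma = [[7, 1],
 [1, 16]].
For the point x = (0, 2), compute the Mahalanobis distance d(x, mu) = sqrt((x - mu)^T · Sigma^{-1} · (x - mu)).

Step 1 — centre the observation: (x - mu) = (0, -1).

Step 2 — invert Sigma. det(Sigma) = 7·16 - (1)² = 111.
  Sigma^{-1} = (1/det) · [[d, -b], [-b, a]] = [[0.1441, -0.009],
 [-0.009, 0.0631]].

Step 3 — form the quadratic (x - mu)^T · Sigma^{-1} · (x - mu):
  Sigma^{-1} · (x - mu) = (0.009, -0.0631).
  (x - mu)^T · [Sigma^{-1} · (x - mu)] = (0)·(0.009) + (-1)·(-0.0631) = 0.0631.

Step 4 — take square root: d = √(0.0631) ≈ 0.2511.

d(x, mu) = √(0.0631) ≈ 0.2511


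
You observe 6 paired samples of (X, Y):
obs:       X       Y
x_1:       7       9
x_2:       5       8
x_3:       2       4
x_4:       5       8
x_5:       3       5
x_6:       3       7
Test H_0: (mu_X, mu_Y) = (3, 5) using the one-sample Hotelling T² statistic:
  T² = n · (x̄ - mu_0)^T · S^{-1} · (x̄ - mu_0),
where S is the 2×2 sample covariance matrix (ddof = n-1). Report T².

Step 1 — sample mean vector:
  mean(X) = (7 + 5 + 2 + 5 + 3 + 3) / 6 = 25/6 = 4.1667
  mean(Y) = (9 + 8 + 4 + 8 + 5 + 7) / 6 = 41/6 = 6.8333
  x̄ = (4.1667, 6.8333),  deviation x̄ - mu_0 = (4.1667, 6.8333) - (3, 5) = (1.1667, 1.8333).

Step 2 — sample covariance matrix, S[i,j] = (1/(n-1)) · Σ_k (x_{k,i} - mean_i) · (x_{k,j} - mean_j), divisor n-1 = 5:
  S[X,X] = ((2.8333)·(2.8333) + (0.8333)·(0.8333) + (-2.1667)·(-2.1667) + (0.8333)·(0.8333) + (-1.1667)·(-1.1667) + (-1.1667)·(-1.1667)) / 5 = 16.8333/5 = 3.3667
  S[X,Y] = ((2.8333)·(2.1667) + (0.8333)·(1.1667) + (-2.1667)·(-2.8333) + (0.8333)·(1.1667) + (-1.1667)·(-1.8333) + (-1.1667)·(0.1667)) / 5 = 16.1667/5 = 3.2333
  S[Y,Y] = ((2.1667)·(2.1667) + (1.1667)·(1.1667) + (-2.8333)·(-2.8333) + (1.1667)·(1.1667) + (-1.8333)·(-1.8333) + (0.1667)·(0.1667)) / 5 = 18.8333/5 = 3.7667
  S = [[3.3667, 3.2333],
 [3.2333, 3.7667]].

Step 3 — invert S. det(S) = 3.3667·3.7667 - (3.2333)² = 2.2267.
  S^{-1} = (1/det) · [[d, -b], [-b, a]] = [[1.6916, -1.4521],
 [-1.4521, 1.512]].

Step 4 — quadratic form (x̄ - mu_0)^T · S^{-1} · (x̄ - mu_0):
  S^{-1} · (x̄ - mu_0) = (-0.6886, 1.0778),
  (x̄ - mu_0)^T · [...] = (1.1667)·(-0.6886) + (1.8333)·(1.0778) = 1.1727.

Step 5 — scale by n: T² = 6 · 1.1727 = 7.0359.

T² ≈ 7.0359


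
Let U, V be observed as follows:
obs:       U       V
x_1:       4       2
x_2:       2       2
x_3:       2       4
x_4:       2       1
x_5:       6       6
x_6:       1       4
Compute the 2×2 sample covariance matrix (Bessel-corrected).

Step 1 — column means:
  mean(U) = (4 + 2 + 2 + 2 + 6 + 1) / 6 = 17/6 = 2.8333
  mean(V) = (2 + 2 + 4 + 1 + 6 + 4) / 6 = 19/6 = 3.1667

Step 2 — sample covariance S[i,j] = (1/(n-1)) · Σ_k (x_{k,i} - mean_i) · (x_{k,j} - mean_j), with n-1 = 5.
  S[U,U] = ((1.1667)·(1.1667) + (-0.8333)·(-0.8333) + (-0.8333)·(-0.8333) + (-0.8333)·(-0.8333) + (3.1667)·(3.1667) + (-1.8333)·(-1.8333)) / 5 = 16.8333/5 = 3.3667
  S[U,V] = ((1.1667)·(-1.1667) + (-0.8333)·(-1.1667) + (-0.8333)·(0.8333) + (-0.8333)·(-2.1667) + (3.1667)·(2.8333) + (-1.8333)·(0.8333)) / 5 = 8.1667/5 = 1.6333
  S[V,V] = ((-1.1667)·(-1.1667) + (-1.1667)·(-1.1667) + (0.8333)·(0.8333) + (-2.1667)·(-2.1667) + (2.8333)·(2.8333) + (0.8333)·(0.8333)) / 5 = 16.8333/5 = 3.3667

S is symmetric (S[j,i] = S[i,j]). Assembling:

S = [[3.3667, 1.6333],
 [1.6333, 3.3667]]


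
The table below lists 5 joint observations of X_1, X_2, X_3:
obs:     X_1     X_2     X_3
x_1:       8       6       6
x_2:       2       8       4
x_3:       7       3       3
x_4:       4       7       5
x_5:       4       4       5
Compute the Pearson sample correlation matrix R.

Step 1 — column means:
  mean(X_1) = (8 + 2 + 7 + 4 + 4) / 5 = 25/5 = 5
  mean(X_2) = (6 + 8 + 3 + 7 + 4) / 5 = 28/5 = 5.6
  mean(X_3) = (6 + 4 + 3 + 5 + 5) / 5 = 23/5 = 4.6

Step 2 — sample variances and covariances s[i,j] = (1/(n-1)) · Σ_k (x_{k,i} - mean_i) · (x_{k,j} - mean_j), with n-1 = 4:
  s[X_1,X_1] = ((3)·(3) + (-3)·(-3) + (2)·(2) + (-1)·(-1) + (-1)·(-1)) / 4 = 24/4 = 6
  s[X_1,X_2] = ((3)·(0.4) + (-3)·(2.4) + (2)·(-2.6) + (-1)·(1.4) + (-1)·(-1.6)) / 4 = -11/4 = -2.75
  s[X_1,X_3] = ((3)·(1.4) + (-3)·(-0.6) + (2)·(-1.6) + (-1)·(0.4) + (-1)·(0.4)) / 4 = 2/4 = 0.5
  s[X_2,X_2] = ((0.4)·(0.4) + (2.4)·(2.4) + (-2.6)·(-2.6) + (1.4)·(1.4) + (-1.6)·(-1.6)) / 4 = 17.2/4 = 4.3
  s[X_2,X_3] = ((0.4)·(1.4) + (2.4)·(-0.6) + (-2.6)·(-1.6) + (1.4)·(0.4) + (-1.6)·(0.4)) / 4 = 3.2/4 = 0.8
  s[X_3,X_3] = ((1.4)·(1.4) + (-0.6)·(-0.6) + (-1.6)·(-1.6) + (0.4)·(0.4) + (0.4)·(0.4)) / 4 = 5.2/4 = 1.3
  Sample standard deviations s_i = √(s[i,i]):
  s(X_1) = √(6) = 2.4495
  s(X_2) = √(4.3) = 2.0736
  s(X_3) = √(1.3) = 1.1402

Step 3 — r_{ij} = s_{ij} / (s_i · s_j):
  r[X_1,X_1] = 1 (diagonal).
  r[X_1,X_2] = -2.75 / (2.4495 · 2.0736) = -2.75 / 5.0794 = -0.5414
  r[X_1,X_3] = 0.5 / (2.4495 · 1.1402) = 0.5 / 2.7928 = 0.179
  r[X_2,X_2] = 1 (diagonal).
  r[X_2,X_3] = 0.8 / (2.0736 · 1.1402) = 0.8 / 2.3643 = 0.3384
  r[X_3,X_3] = 1 (diagonal).

R is symmetric with unit diagonal. Assembling:

R = [[1, -0.5414, 0.179],
 [-0.5414, 1, 0.3384],
 [0.179, 0.3384, 1]]


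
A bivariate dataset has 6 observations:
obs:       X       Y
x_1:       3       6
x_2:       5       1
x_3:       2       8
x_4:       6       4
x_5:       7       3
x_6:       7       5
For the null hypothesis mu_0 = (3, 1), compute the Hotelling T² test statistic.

Step 1 — sample mean vector:
  mean(X) = (3 + 5 + 2 + 6 + 7 + 7) / 6 = 30/6 = 5
  mean(Y) = (6 + 1 + 8 + 4 + 3 + 5) / 6 = 27/6 = 4.5
  x̄ = (5, 4.5),  deviation x̄ - mu_0 = (5, 4.5) - (3, 1) = (2, 3.5).

Step 2 — sample covariance matrix, S[i,j] = (1/(n-1)) · Σ_k (x_{k,i} - mean_i) · (x_{k,j} - mean_j), divisor n-1 = 5:
  S[X,X] = ((-2)·(-2) + (0)·(0) + (-3)·(-3) + (1)·(1) + (2)·(2) + (2)·(2)) / 5 = 22/5 = 4.4
  S[X,Y] = ((-2)·(1.5) + (0)·(-3.5) + (-3)·(3.5) + (1)·(-0.5) + (2)·(-1.5) + (2)·(0.5)) / 5 = -16/5 = -3.2
  S[Y,Y] = ((1.5)·(1.5) + (-3.5)·(-3.5) + (3.5)·(3.5) + (-0.5)·(-0.5) + (-1.5)·(-1.5) + (0.5)·(0.5)) / 5 = 29.5/5 = 5.9
  S = [[4.4, -3.2],
 [-3.2, 5.9]].

Step 3 — invert S. det(S) = 4.4·5.9 - (-3.2)² = 15.72.
  S^{-1} = (1/det) · [[d, -b], [-b, a]] = [[0.3753, 0.2036],
 [0.2036, 0.2799]].

Step 4 — quadratic form (x̄ - mu_0)^T · S^{-1} · (x̄ - mu_0):
  S^{-1} · (x̄ - mu_0) = (1.4631, 1.3868),
  (x̄ - mu_0)^T · [...] = (2)·(1.4631) + (3.5)·(1.3868) = 7.7799.

Step 5 — scale by n: T² = 6 · 7.7799 = 46.6794.

T² ≈ 46.6794


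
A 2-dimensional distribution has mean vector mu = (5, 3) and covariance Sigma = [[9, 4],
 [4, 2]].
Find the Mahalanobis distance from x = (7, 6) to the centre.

Step 1 — centre the observation: (x - mu) = (2, 3).

Step 2 — invert Sigma. det(Sigma) = 9·2 - (4)² = 2.
  Sigma^{-1} = (1/det) · [[d, -b], [-b, a]] = [[1, -2],
 [-2, 4.5]].

Step 3 — form the quadratic (x - mu)^T · Sigma^{-1} · (x - mu):
  Sigma^{-1} · (x - mu) = (-4, 9.5).
  (x - mu)^T · [Sigma^{-1} · (x - mu)] = (2)·(-4) + (3)·(9.5) = 20.5.

Step 4 — take square root: d = √(20.5) ≈ 4.5277.

d(x, mu) = √(20.5) ≈ 4.5277


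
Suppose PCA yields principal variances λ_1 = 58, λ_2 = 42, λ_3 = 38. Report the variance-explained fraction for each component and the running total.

Step 1 — total variance = trace(Sigma) = Σ λ_i = 58 + 42 + 38 = 138.

Step 2 — fraction explained by component i = λ_i / Σ λ:
  PC1: 58/138 = 0.4203
  PC2: 42/138 = 0.3043
  PC3: 38/138 = 0.2754

Step 3 — cumulative fraction after k components = (λ_1 + ... + λ_k) / Σ λ:
  k = 1: 58/138 = 0.4203
  k = 2: (58 + 42)/138 = 100/138 = 0.7246
  k = 3: (58 + 42 + 38)/138 = 138/138 = 1

Summary (fraction, with percent):

explained: PC1 0.4203 (42.03%), PC2 0.3043 (30.43%), PC3 0.2754 (27.54%);  cumulative: 0.4203, 0.7246, 1


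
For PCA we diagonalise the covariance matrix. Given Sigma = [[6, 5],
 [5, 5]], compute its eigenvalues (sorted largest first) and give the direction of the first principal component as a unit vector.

Step 1 — characteristic polynomial of 2×2 Sigma:
  det(Sigma - λI) = λ² - trace · λ + det = 0.
  trace = 6 + 5 = 11, det = 6·5 - (5)² = 5.
Step 2 — discriminant:
  Δ = trace² - 4·det = 121 - 20 = 101.
Step 3 — eigenvalues:
  λ = (trace ± √Δ)/2 = (11 ± 10.0499)/2,
  λ_1 = 10.5249,  λ_2 = 0.4751.

Step 4 — unit eigenvector for λ_1: solve (Sigma - λ_1 I)v = 0. First row:
  (6 - 10.5249)·v_x + (5)·v_y = 0, i.e. (-4.5249)·v_x + (5)·v_y = 0,
  so v ∝ (b, λ_1 - a) = (5, 4.5249) = u.
  ||u|| = √((5)² + (4.5249)²) = √(45.4751) ≈ 6.7435,
  v_1 = u/||u|| ≈ (0.7415, 0.671) (||v_1|| = 1).

λ_1 = 10.5249,  λ_2 = 0.4751;  v_1 ≈ (0.7415, 0.671)


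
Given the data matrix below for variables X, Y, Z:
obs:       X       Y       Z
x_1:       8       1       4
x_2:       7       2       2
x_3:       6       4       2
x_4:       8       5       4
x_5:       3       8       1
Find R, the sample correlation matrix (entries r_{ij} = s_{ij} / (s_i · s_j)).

Step 1 — column means:
  mean(X) = (8 + 7 + 6 + 8 + 3) / 5 = 32/5 = 6.4
  mean(Y) = (1 + 2 + 4 + 5 + 8) / 5 = 20/5 = 4
  mean(Z) = (4 + 2 + 2 + 4 + 1) / 5 = 13/5 = 2.6

Step 2 — sample variances and covariances s[i,j] = (1/(n-1)) · Σ_k (x_{k,i} - mean_i) · (x_{k,j} - mean_j), with n-1 = 4:
  s[X,X] = ((1.6)·(1.6) + (0.6)·(0.6) + (-0.4)·(-0.4) + (1.6)·(1.6) + (-3.4)·(-3.4)) / 4 = 17.2/4 = 4.3
  s[X,Y] = ((1.6)·(-3) + (0.6)·(-2) + (-0.4)·(0) + (1.6)·(1) + (-3.4)·(4)) / 4 = -18/4 = -4.5
  s[X,Z] = ((1.6)·(1.4) + (0.6)·(-0.6) + (-0.4)·(-0.6) + (1.6)·(1.4) + (-3.4)·(-1.6)) / 4 = 9.8/4 = 2.45
  s[Y,Y] = ((-3)·(-3) + (-2)·(-2) + (0)·(0) + (1)·(1) + (4)·(4)) / 4 = 30/4 = 7.5
  s[Y,Z] = ((-3)·(1.4) + (-2)·(-0.6) + (0)·(-0.6) + (1)·(1.4) + (4)·(-1.6)) / 4 = -8/4 = -2
  s[Z,Z] = ((1.4)·(1.4) + (-0.6)·(-0.6) + (-0.6)·(-0.6) + (1.4)·(1.4) + (-1.6)·(-1.6)) / 4 = 7.2/4 = 1.8
  Sample standard deviations s_i = √(s[i,i]):
  s(X) = √(4.3) = 2.0736
  s(Y) = √(7.5) = 2.7386
  s(Z) = √(1.8) = 1.3416

Step 3 — r_{ij} = s_{ij} / (s_i · s_j):
  r[X,X] = 1 (diagonal).
  r[X,Y] = -4.5 / (2.0736 · 2.7386) = -4.5 / 5.6789 = -0.7924
  r[X,Z] = 2.45 / (2.0736 · 1.3416) = 2.45 / 2.7821 = 0.8806
  r[Y,Y] = 1 (diagonal).
  r[Y,Z] = -2 / (2.7386 · 1.3416) = -2 / 3.6742 = -0.5443
  r[Z,Z] = 1 (diagonal).

R is symmetric with unit diagonal. Assembling:

R = [[1, -0.7924, 0.8806],
 [-0.7924, 1, -0.5443],
 [0.8806, -0.5443, 1]]


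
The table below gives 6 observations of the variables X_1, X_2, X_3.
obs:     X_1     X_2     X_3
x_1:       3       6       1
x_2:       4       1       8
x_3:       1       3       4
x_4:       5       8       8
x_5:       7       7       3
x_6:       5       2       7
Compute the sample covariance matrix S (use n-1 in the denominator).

Step 1 — column means:
  mean(X_1) = (3 + 4 + 1 + 5 + 7 + 5) / 6 = 25/6 = 4.1667
  mean(X_2) = (6 + 1 + 3 + 8 + 7 + 2) / 6 = 27/6 = 4.5
  mean(X_3) = (1 + 8 + 4 + 8 + 3 + 7) / 6 = 31/6 = 5.1667

Step 2 — sample covariance S[i,j] = (1/(n-1)) · Σ_k (x_{k,i} - mean_i) · (x_{k,j} - mean_j), with n-1 = 5.
  S[X_1,X_1] = ((-1.1667)·(-1.1667) + (-0.1667)·(-0.1667) + (-3.1667)·(-3.1667) + (0.8333)·(0.8333) + (2.8333)·(2.8333) + (0.8333)·(0.8333)) / 5 = 20.8333/5 = 4.1667
  S[X_1,X_2] = ((-1.1667)·(1.5) + (-0.1667)·(-3.5) + (-3.1667)·(-1.5) + (0.8333)·(3.5) + (2.8333)·(2.5) + (0.8333)·(-2.5)) / 5 = 11.5/5 = 2.3
  S[X_1,X_3] = ((-1.1667)·(-4.1667) + (-0.1667)·(2.8333) + (-3.1667)·(-1.1667) + (0.8333)·(2.8333) + (2.8333)·(-2.1667) + (0.8333)·(1.8333)) / 5 = 5.8333/5 = 1.1667
  S[X_2,X_2] = ((1.5)·(1.5) + (-3.5)·(-3.5) + (-1.5)·(-1.5) + (3.5)·(3.5) + (2.5)·(2.5) + (-2.5)·(-2.5)) / 5 = 41.5/5 = 8.3
  S[X_2,X_3] = ((1.5)·(-4.1667) + (-3.5)·(2.8333) + (-1.5)·(-1.1667) + (3.5)·(2.8333) + (2.5)·(-2.1667) + (-2.5)·(1.8333)) / 5 = -14.5/5 = -2.9
  S[X_3,X_3] = ((-4.1667)·(-4.1667) + (2.8333)·(2.8333) + (-1.1667)·(-1.1667) + (2.8333)·(2.8333) + (-2.1667)·(-2.1667) + (1.8333)·(1.8333)) / 5 = 42.8333/5 = 8.5667

S is symmetric (S[j,i] = S[i,j]). Assembling:

S = [[4.1667, 2.3, 1.1667],
 [2.3, 8.3, -2.9],
 [1.1667, -2.9, 8.5667]]


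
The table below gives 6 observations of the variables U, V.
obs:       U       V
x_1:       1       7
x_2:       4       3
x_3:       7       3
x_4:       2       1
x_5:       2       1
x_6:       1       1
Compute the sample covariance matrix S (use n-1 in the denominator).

Step 1 — column means:
  mean(U) = (1 + 4 + 7 + 2 + 2 + 1) / 6 = 17/6 = 2.8333
  mean(V) = (7 + 3 + 3 + 1 + 1 + 1) / 6 = 16/6 = 2.6667

Step 2 — sample covariance S[i,j] = (1/(n-1)) · Σ_k (x_{k,i} - mean_i) · (x_{k,j} - mean_j), with n-1 = 5.
  S[U,U] = ((-1.8333)·(-1.8333) + (1.1667)·(1.1667) + (4.1667)·(4.1667) + (-0.8333)·(-0.8333) + (-0.8333)·(-0.8333) + (-1.8333)·(-1.8333)) / 5 = 26.8333/5 = 5.3667
  S[U,V] = ((-1.8333)·(4.3333) + (1.1667)·(0.3333) + (4.1667)·(0.3333) + (-0.8333)·(-1.6667) + (-0.8333)·(-1.6667) + (-1.8333)·(-1.6667)) / 5 = -0.3333/5 = -0.0667
  S[V,V] = ((4.3333)·(4.3333) + (0.3333)·(0.3333) + (0.3333)·(0.3333) + (-1.6667)·(-1.6667) + (-1.6667)·(-1.6667) + (-1.6667)·(-1.6667)) / 5 = 27.3333/5 = 5.4667

S is symmetric (S[j,i] = S[i,j]). Assembling:

S = [[5.3667, -0.0667],
 [-0.0667, 5.4667]]


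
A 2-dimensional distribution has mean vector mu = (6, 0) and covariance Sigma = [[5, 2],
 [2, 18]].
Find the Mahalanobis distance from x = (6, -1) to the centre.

Step 1 — centre the observation: (x - mu) = (0, -1).

Step 2 — invert Sigma. det(Sigma) = 5·18 - (2)² = 86.
  Sigma^{-1} = (1/det) · [[d, -b], [-b, a]] = [[0.2093, -0.0233],
 [-0.0233, 0.0581]].

Step 3 — form the quadratic (x - mu)^T · Sigma^{-1} · (x - mu):
  Sigma^{-1} · (x - mu) = (0.0233, -0.0581).
  (x - mu)^T · [Sigma^{-1} · (x - mu)] = (0)·(0.0233) + (-1)·(-0.0581) = 0.0581.

Step 4 — take square root: d = √(0.0581) ≈ 0.2411.

d(x, mu) = √(0.0581) ≈ 0.2411


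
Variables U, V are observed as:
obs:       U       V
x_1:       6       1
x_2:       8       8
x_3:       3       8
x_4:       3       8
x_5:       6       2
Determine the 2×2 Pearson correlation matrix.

Step 1 — column means:
  mean(U) = (6 + 8 + 3 + 3 + 6) / 5 = 26/5 = 5.2
  mean(V) = (1 + 8 + 8 + 8 + 2) / 5 = 27/5 = 5.4

Step 2 — sample variances and covariances s[i,j] = (1/(n-1)) · Σ_k (x_{k,i} - mean_i) · (x_{k,j} - mean_j), with n-1 = 4:
  s[U,U] = ((0.8)·(0.8) + (2.8)·(2.8) + (-2.2)·(-2.2) + (-2.2)·(-2.2) + (0.8)·(0.8)) / 4 = 18.8/4 = 4.7
  s[U,V] = ((0.8)·(-4.4) + (2.8)·(2.6) + (-2.2)·(2.6) + (-2.2)·(2.6) + (0.8)·(-3.4)) / 4 = -10.4/4 = -2.6
  s[V,V] = ((-4.4)·(-4.4) + (2.6)·(2.6) + (2.6)·(2.6) + (2.6)·(2.6) + (-3.4)·(-3.4)) / 4 = 51.2/4 = 12.8
  Sample standard deviations s_i = √(s[i,i]):
  s(U) = √(4.7) = 2.1679
  s(V) = √(12.8) = 3.5777

Step 3 — r_{ij} = s_{ij} / (s_i · s_j):
  r[U,U] = 1 (diagonal).
  r[U,V] = -2.6 / (2.1679 · 3.5777) = -2.6 / 7.7563 = -0.3352
  r[V,V] = 1 (diagonal).

R is symmetric with unit diagonal. Assembling:

R = [[1, -0.3352],
 [-0.3352, 1]]


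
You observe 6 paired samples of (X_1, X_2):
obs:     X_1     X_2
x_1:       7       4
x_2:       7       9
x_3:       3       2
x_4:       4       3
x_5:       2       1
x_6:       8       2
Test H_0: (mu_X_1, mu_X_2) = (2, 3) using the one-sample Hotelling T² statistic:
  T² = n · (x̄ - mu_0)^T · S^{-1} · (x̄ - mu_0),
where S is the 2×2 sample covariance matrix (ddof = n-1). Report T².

Step 1 — sample mean vector:
  mean(X_1) = (7 + 7 + 3 + 4 + 2 + 8) / 6 = 31/6 = 5.1667
  mean(X_2) = (4 + 9 + 2 + 3 + 1 + 2) / 6 = 21/6 = 3.5
  x̄ = (5.1667, 3.5),  deviation x̄ - mu_0 = (5.1667, 3.5) - (2, 3) = (3.1667, 0.5).

Step 2 — sample covariance matrix, S[i,j] = (1/(n-1)) · Σ_k (x_{k,i} - mean_i) · (x_{k,j} - mean_j), divisor n-1 = 5:
  S[X_1,X_1] = ((1.8333)·(1.8333) + (1.8333)·(1.8333) + (-2.1667)·(-2.1667) + (-1.1667)·(-1.1667) + (-3.1667)·(-3.1667) + (2.8333)·(2.8333)) / 5 = 30.8333/5 = 6.1667
  S[X_1,X_2] = ((1.8333)·(0.5) + (1.8333)·(5.5) + (-2.1667)·(-1.5) + (-1.1667)·(-0.5) + (-3.1667)·(-2.5) + (2.8333)·(-1.5)) / 5 = 18.5/5 = 3.7
  S[X_2,X_2] = ((0.5)·(0.5) + (5.5)·(5.5) + (-1.5)·(-1.5) + (-0.5)·(-0.5) + (-2.5)·(-2.5) + (-1.5)·(-1.5)) / 5 = 41.5/5 = 8.3
  S = [[6.1667, 3.7],
 [3.7, 8.3]].

Step 3 — invert S. det(S) = 6.1667·8.3 - (3.7)² = 37.4933.
  S^{-1} = (1/det) · [[d, -b], [-b, a]] = [[0.2214, -0.0987],
 [-0.0987, 0.1645]].

Step 4 — quadratic form (x̄ - mu_0)^T · S^{-1} · (x̄ - mu_0):
  S^{-1} · (x̄ - mu_0) = (0.6517, -0.2303),
  (x̄ - mu_0)^T · [...] = (3.1667)·(0.6517) + (0.5)·(-0.2303) = 1.9485.

Step 5 — scale by n: T² = 6 · 1.9485 = 11.691.

T² ≈ 11.691


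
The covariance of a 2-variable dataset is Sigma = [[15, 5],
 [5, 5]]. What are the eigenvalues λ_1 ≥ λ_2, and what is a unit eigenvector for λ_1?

Step 1 — characteristic polynomial of 2×2 Sigma:
  det(Sigma - λI) = λ² - trace · λ + det = 0.
  trace = 15 + 5 = 20, det = 15·5 - (5)² = 50.
Step 2 — discriminant:
  Δ = trace² - 4·det = 400 - 200 = 200.
Step 3 — eigenvalues:
  λ = (trace ± √Δ)/2 = (20 ± 14.1421)/2,
  λ_1 = 17.0711,  λ_2 = 2.9289.

Step 4 — unit eigenvector for λ_1: solve (Sigma - λ_1 I)v = 0. First row:
  (15 - 17.0711)·v_x + (5)·v_y = 0, i.e. (-2.0711)·v_x + (5)·v_y = 0,
  so v ∝ (b, λ_1 - a) = (5, 2.0711) = u.
  ||u|| = √((5)² + (2.0711)²) = √(29.2893) ≈ 5.412,
  v_1 = u/||u|| ≈ (0.9239, 0.3827) (||v_1|| = 1).

λ_1 = 17.0711,  λ_2 = 2.9289;  v_1 ≈ (0.9239, 0.3827)


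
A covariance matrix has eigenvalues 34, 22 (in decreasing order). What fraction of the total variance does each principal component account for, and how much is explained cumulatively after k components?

Step 1 — total variance = trace(Sigma) = Σ λ_i = 34 + 22 = 56.

Step 2 — fraction explained by component i = λ_i / Σ λ:
  PC1: 34/56 = 0.6071
  PC2: 22/56 = 0.3929

Step 3 — cumulative fraction after k components = (λ_1 + ... + λ_k) / Σ λ:
  k = 1: 34/56 = 0.6071
  k = 2: (34 + 22)/56 = 56/56 = 1

Summary (fraction, with percent):

explained: PC1 0.6071 (60.71%), PC2 0.3929 (39.29%);  cumulative: 0.6071, 1


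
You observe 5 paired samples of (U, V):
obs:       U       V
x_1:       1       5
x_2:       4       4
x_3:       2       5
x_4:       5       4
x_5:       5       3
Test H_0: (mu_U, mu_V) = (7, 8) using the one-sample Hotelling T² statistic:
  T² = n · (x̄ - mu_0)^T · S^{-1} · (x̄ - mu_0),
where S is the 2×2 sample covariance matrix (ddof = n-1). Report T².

Step 1 — sample mean vector:
  mean(U) = (1 + 4 + 2 + 5 + 5) / 5 = 17/5 = 3.4
  mean(V) = (5 + 4 + 5 + 4 + 3) / 5 = 21/5 = 4.2
  x̄ = (3.4, 4.2),  deviation x̄ - mu_0 = (3.4, 4.2) - (7, 8) = (-3.6, -3.8).

Step 2 — sample covariance matrix, S[i,j] = (1/(n-1)) · Σ_k (x_{k,i} - mean_i) · (x_{k,j} - mean_j), divisor n-1 = 4:
  S[U,U] = ((-2.4)·(-2.4) + (0.6)·(0.6) + (-1.4)·(-1.4) + (1.6)·(1.6) + (1.6)·(1.6)) / 4 = 13.2/4 = 3.3
  S[U,V] = ((-2.4)·(0.8) + (0.6)·(-0.2) + (-1.4)·(0.8) + (1.6)·(-0.2) + (1.6)·(-1.2)) / 4 = -5.4/4 = -1.35
  S[V,V] = ((0.8)·(0.8) + (-0.2)·(-0.2) + (0.8)·(0.8) + (-0.2)·(-0.2) + (-1.2)·(-1.2)) / 4 = 2.8/4 = 0.7
  S = [[3.3, -1.35],
 [-1.35, 0.7]].

Step 3 — invert S. det(S) = 3.3·0.7 - (-1.35)² = 0.4875.
  S^{-1} = (1/det) · [[d, -b], [-b, a]] = [[1.4359, 2.7692],
 [2.7692, 6.7692]].

Step 4 — quadratic form (x̄ - mu_0)^T · S^{-1} · (x̄ - mu_0):
  S^{-1} · (x̄ - mu_0) = (-15.6923, -35.6923),
  (x̄ - mu_0)^T · [...] = (-3.6)·(-15.6923) + (-3.8)·(-35.6923) = 192.1231.

Step 5 — scale by n: T² = 5 · 192.1231 = 960.6154.

T² ≈ 960.6154


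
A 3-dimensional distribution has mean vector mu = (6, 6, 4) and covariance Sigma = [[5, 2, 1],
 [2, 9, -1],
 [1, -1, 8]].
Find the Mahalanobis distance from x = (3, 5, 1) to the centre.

Step 1 — centre the observation: (x - mu) = (-3, -1, -3).

Step 2 — invert Sigma (cofactor / det for 3×3, or solve directly):
  Sigma^{-1} = [[0.229, -0.0548, -0.0355],
 [-0.0548, 0.1258, 0.0226],
 [-0.0355, 0.0226, 0.1323]].

Step 3 — form the quadratic (x - mu)^T · Sigma^{-1} · (x - mu):
  Sigma^{-1} · (x - mu) = (-0.5258, -0.029, -0.3129).
  (x - mu)^T · [Sigma^{-1} · (x - mu)] = (-3)·(-0.5258) + (-1)·(-0.029) + (-3)·(-0.3129) = 2.5452.

Step 4 — take square root: d = √(2.5452) ≈ 1.5954.

d(x, mu) = √(2.5452) ≈ 1.5954


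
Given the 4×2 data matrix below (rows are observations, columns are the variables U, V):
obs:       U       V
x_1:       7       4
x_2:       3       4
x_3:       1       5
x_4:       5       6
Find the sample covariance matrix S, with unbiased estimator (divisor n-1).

Step 1 — column means:
  mean(U) = (7 + 3 + 1 + 5) / 4 = 16/4 = 4
  mean(V) = (4 + 4 + 5 + 6) / 4 = 19/4 = 4.75

Step 2 — sample covariance S[i,j] = (1/(n-1)) · Σ_k (x_{k,i} - mean_i) · (x_{k,j} - mean_j), with n-1 = 3.
  S[U,U] = ((3)·(3) + (-1)·(-1) + (-3)·(-3) + (1)·(1)) / 3 = 20/3 = 6.6667
  S[U,V] = ((3)·(-0.75) + (-1)·(-0.75) + (-3)·(0.25) + (1)·(1.25)) / 3 = -1/3 = -0.3333
  S[V,V] = ((-0.75)·(-0.75) + (-0.75)·(-0.75) + (0.25)·(0.25) + (1.25)·(1.25)) / 3 = 2.75/3 = 0.9167

S is symmetric (S[j,i] = S[i,j]). Assembling:

S = [[6.6667, -0.3333],
 [-0.3333, 0.9167]]


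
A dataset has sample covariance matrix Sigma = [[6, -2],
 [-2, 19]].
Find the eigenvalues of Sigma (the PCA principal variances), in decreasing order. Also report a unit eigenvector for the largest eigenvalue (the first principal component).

Step 1 — characteristic polynomial of 2×2 Sigma:
  det(Sigma - λI) = λ² - trace · λ + det = 0.
  trace = 6 + 19 = 25, det = 6·19 - (-2)² = 110.
Step 2 — discriminant:
  Δ = trace² - 4·det = 625 - 440 = 185.
Step 3 — eigenvalues:
  λ = (trace ± √Δ)/2 = (25 ± 13.6015)/2,
  λ_1 = 19.3007,  λ_2 = 5.6993.

Step 4 — unit eigenvector for λ_1: solve (Sigma - λ_1 I)v = 0. First row:
  (6 - 19.3007)·v_x + (-2)·v_y = 0, i.e. (-13.3007)·v_x + (-2)·v_y = 0,
  so v ∝ (b, λ_1 - a) = (-2, 13.3007); multiply by -1 so the first entry is positive: u = (2, -13.3007).
  ||u|| = √((2)² + (-13.3007)²) = √(180.9096) ≈ 13.4503,
  v_1 = u/||u|| ≈ (0.1487, -0.9889) (||v_1|| = 1).

λ_1 = 19.3007,  λ_2 = 5.6993;  v_1 ≈ (0.1487, -0.9889)


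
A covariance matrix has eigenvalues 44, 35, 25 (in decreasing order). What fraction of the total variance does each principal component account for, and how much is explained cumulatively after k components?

Step 1 — total variance = trace(Sigma) = Σ λ_i = 44 + 35 + 25 = 104.

Step 2 — fraction explained by component i = λ_i / Σ λ:
  PC1: 44/104 = 0.4231
  PC2: 35/104 = 0.3365
  PC3: 25/104 = 0.2404

Step 3 — cumulative fraction after k components = (λ_1 + ... + λ_k) / Σ λ:
  k = 1: 44/104 = 0.4231
  k = 2: (44 + 35)/104 = 79/104 = 0.7596
  k = 3: (44 + 35 + 25)/104 = 104/104 = 1

Summary (fraction, with percent):

explained: PC1 0.4231 (42.31%), PC2 0.3365 (33.65%), PC3 0.2404 (24.04%);  cumulative: 0.4231, 0.7596, 1


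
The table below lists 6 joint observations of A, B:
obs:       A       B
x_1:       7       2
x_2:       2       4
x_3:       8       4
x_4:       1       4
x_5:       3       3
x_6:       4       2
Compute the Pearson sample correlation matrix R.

Step 1 — column means:
  mean(A) = (7 + 2 + 8 + 1 + 3 + 4) / 6 = 25/6 = 4.1667
  mean(B) = (2 + 4 + 4 + 4 + 3 + 2) / 6 = 19/6 = 3.1667

Step 2 — sample variances and covariances s[i,j] = (1/(n-1)) · Σ_k (x_{k,i} - mean_i) · (x_{k,j} - mean_j), with n-1 = 5:
  s[A,A] = ((2.8333)·(2.8333) + (-2.1667)·(-2.1667) + (3.8333)·(3.8333) + (-3.1667)·(-3.1667) + (-1.1667)·(-1.1667) + (-0.1667)·(-0.1667)) / 5 = 38.8333/5 = 7.7667
  s[A,B] = ((2.8333)·(-1.1667) + (-2.1667)·(0.8333) + (3.8333)·(0.8333) + (-3.1667)·(0.8333) + (-1.1667)·(-0.1667) + (-0.1667)·(-1.1667)) / 5 = -4.1667/5 = -0.8333
  s[B,B] = ((-1.1667)·(-1.1667) + (0.8333)·(0.8333) + (0.8333)·(0.8333) + (0.8333)·(0.8333) + (-0.1667)·(-0.1667) + (-1.1667)·(-1.1667)) / 5 = 4.8333/5 = 0.9667
  Sample standard deviations s_i = √(s[i,i]):
  s(A) = √(7.7667) = 2.7869
  s(B) = √(0.9667) = 0.9832

Step 3 — r_{ij} = s_{ij} / (s_i · s_j):
  r[A,A] = 1 (diagonal).
  r[A,B] = -0.8333 / (2.7869 · 0.9832) = -0.8333 / 2.74 = -0.3041
  r[B,B] = 1 (diagonal).

R is symmetric with unit diagonal. Assembling:

R = [[1, -0.3041],
 [-0.3041, 1]]


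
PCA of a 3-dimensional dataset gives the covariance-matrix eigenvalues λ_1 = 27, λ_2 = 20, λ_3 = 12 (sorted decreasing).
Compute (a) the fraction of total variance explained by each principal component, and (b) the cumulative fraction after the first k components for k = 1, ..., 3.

Step 1 — total variance = trace(Sigma) = Σ λ_i = 27 + 20 + 12 = 59.

Step 2 — fraction explained by component i = λ_i / Σ λ:
  PC1: 27/59 = 0.4576
  PC2: 20/59 = 0.339
  PC3: 12/59 = 0.2034

Step 3 — cumulative fraction after k components = (λ_1 + ... + λ_k) / Σ λ:
  k = 1: 27/59 = 0.4576
  k = 2: (27 + 20)/59 = 47/59 = 0.7966
  k = 3: (27 + 20 + 12)/59 = 59/59 = 1

Summary (fraction, with percent):

explained: PC1 0.4576 (45.76%), PC2 0.339 (33.9%), PC3 0.2034 (20.34%);  cumulative: 0.4576, 0.7966, 1


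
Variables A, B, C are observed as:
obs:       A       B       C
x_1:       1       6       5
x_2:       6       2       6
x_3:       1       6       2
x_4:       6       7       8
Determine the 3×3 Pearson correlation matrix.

Step 1 — column means:
  mean(A) = (1 + 6 + 1 + 6) / 4 = 14/4 = 3.5
  mean(B) = (6 + 2 + 6 + 7) / 4 = 21/4 = 5.25
  mean(C) = (5 + 6 + 2 + 8) / 4 = 21/4 = 5.25

Step 2 — sample variances and covariances s[i,j] = (1/(n-1)) · Σ_k (x_{k,i} - mean_i) · (x_{k,j} - mean_j), with n-1 = 3:
  s[A,A] = ((-2.5)·(-2.5) + (2.5)·(2.5) + (-2.5)·(-2.5) + (2.5)·(2.5)) / 3 = 25/3 = 8.3333
  s[A,B] = ((-2.5)·(0.75) + (2.5)·(-3.25) + (-2.5)·(0.75) + (2.5)·(1.75)) / 3 = -7.5/3 = -2.5
  s[A,C] = ((-2.5)·(-0.25) + (2.5)·(0.75) + (-2.5)·(-3.25) + (2.5)·(2.75)) / 3 = 17.5/3 = 5.8333
  s[B,B] = ((0.75)·(0.75) + (-3.25)·(-3.25) + (0.75)·(0.75) + (1.75)·(1.75)) / 3 = 14.75/3 = 4.9167
  s[B,C] = ((0.75)·(-0.25) + (-3.25)·(0.75) + (0.75)·(-3.25) + (1.75)·(2.75)) / 3 = -0.25/3 = -0.0833
  s[C,C] = ((-0.25)·(-0.25) + (0.75)·(0.75) + (-3.25)·(-3.25) + (2.75)·(2.75)) / 3 = 18.75/3 = 6.25
  Sample standard deviations s_i = √(s[i,i]):
  s(A) = √(8.3333) = 2.8868
  s(B) = √(4.9167) = 2.2174
  s(C) = √(6.25) = 2.5

Step 3 — r_{ij} = s_{ij} / (s_i · s_j):
  r[A,A] = 1 (diagonal).
  r[A,B] = -2.5 / (2.8868 · 2.2174) = -2.5 / 6.401 = -0.3906
  r[A,C] = 5.8333 / (2.8868 · 2.5) = 5.8333 / 7.2169 = 0.8083
  r[B,B] = 1 (diagonal).
  r[B,C] = -0.0833 / (2.2174 · 2.5) = -0.0833 / 5.5434 = -0.015
  r[C,C] = 1 (diagonal).

R is symmetric with unit diagonal. Assembling:

R = [[1, -0.3906, 0.8083],
 [-0.3906, 1, -0.015],
 [0.8083, -0.015, 1]]


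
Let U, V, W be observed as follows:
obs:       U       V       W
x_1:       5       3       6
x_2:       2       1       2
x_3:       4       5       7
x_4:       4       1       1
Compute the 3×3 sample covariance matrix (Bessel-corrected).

Step 1 — column means:
  mean(U) = (5 + 2 + 4 + 4) / 4 = 15/4 = 3.75
  mean(V) = (3 + 1 + 5 + 1) / 4 = 10/4 = 2.5
  mean(W) = (6 + 2 + 7 + 1) / 4 = 16/4 = 4

Step 2 — sample covariance S[i,j] = (1/(n-1)) · Σ_k (x_{k,i} - mean_i) · (x_{k,j} - mean_j), with n-1 = 3.
  S[U,U] = ((1.25)·(1.25) + (-1.75)·(-1.75) + (0.25)·(0.25) + (0.25)·(0.25)) / 3 = 4.75/3 = 1.5833
  S[U,V] = ((1.25)·(0.5) + (-1.75)·(-1.5) + (0.25)·(2.5) + (0.25)·(-1.5)) / 3 = 3.5/3 = 1.1667
  S[U,W] = ((1.25)·(2) + (-1.75)·(-2) + (0.25)·(3) + (0.25)·(-3)) / 3 = 6/3 = 2
  S[V,V] = ((0.5)·(0.5) + (-1.5)·(-1.5) + (2.5)·(2.5) + (-1.5)·(-1.5)) / 3 = 11/3 = 3.6667
  S[V,W] = ((0.5)·(2) + (-1.5)·(-2) + (2.5)·(3) + (-1.5)·(-3)) / 3 = 16/3 = 5.3333
  S[W,W] = ((2)·(2) + (-2)·(-2) + (3)·(3) + (-3)·(-3)) / 3 = 26/3 = 8.6667

S is symmetric (S[j,i] = S[i,j]). Assembling:

S = [[1.5833, 1.1667, 2],
 [1.1667, 3.6667, 5.3333],
 [2, 5.3333, 8.6667]]


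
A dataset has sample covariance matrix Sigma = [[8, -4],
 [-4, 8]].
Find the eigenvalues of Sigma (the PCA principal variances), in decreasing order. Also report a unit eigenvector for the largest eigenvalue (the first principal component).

Step 1 — characteristic polynomial of 2×2 Sigma:
  det(Sigma - λI) = λ² - trace · λ + det = 0.
  trace = 8 + 8 = 16, det = 8·8 - (-4)² = 48.
Step 2 — discriminant:
  Δ = trace² - 4·det = 256 - 192 = 64.
Step 3 — eigenvalues:
  λ = (trace ± √Δ)/2 = (16 ± 8)/2,
  λ_1 = 12,  λ_2 = 4.

Step 4 — unit eigenvector for λ_1: solve (Sigma - λ_1 I)v = 0. First row:
  (8 - 12)·v_x + (-4)·v_y = 0, i.e. (-4)·v_x + (-4)·v_y = 0,
  so v ∝ (b, λ_1 - a) = (-4, 4); multiply by -1 so the first entry is positive: u = (4, -4).
  ||u|| = √((4)² + (-4)²) = √(32) ≈ 5.6569,
  v_1 = u/||u|| ≈ (0.7071, -0.7071) (||v_1|| = 1).

λ_1 = 12,  λ_2 = 4;  v_1 ≈ (0.7071, -0.7071)
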